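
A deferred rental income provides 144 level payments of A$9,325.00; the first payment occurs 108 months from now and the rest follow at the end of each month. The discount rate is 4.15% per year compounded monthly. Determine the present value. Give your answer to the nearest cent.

A$730,032.19

Ordinary annuity of 144 payments, first payment at period 108.
Periodic rate r = 0.0415/12 per month; n is counted in months.
The ordinary-annuity PV formula values the stream one period before the first payment (period 107); discount that back 107 periods:
PV₀ = 9,325 × [1 − (1+r)^−144] / r × (1+r)^−107 = A$730,032.19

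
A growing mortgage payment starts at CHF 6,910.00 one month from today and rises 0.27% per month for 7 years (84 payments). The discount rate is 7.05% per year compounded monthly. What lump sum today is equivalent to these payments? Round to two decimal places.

CHF 507,585.34

Periodic rate r = 0.0705/12 per month; n is counted in months.
Growing ordinary annuity: PV = PMT₁ × [1 − ((1+g)/(1+r))^n] / (r − g) = 6,910 × [1 − ((1+0.0027)/(1+r))^84] / (r − 0.0027) = CHF 507,585.34.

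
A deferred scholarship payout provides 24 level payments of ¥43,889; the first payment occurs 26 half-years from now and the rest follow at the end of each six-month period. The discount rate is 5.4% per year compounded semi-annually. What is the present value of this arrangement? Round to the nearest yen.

¥394,490

Ordinary annuity of 24 payments, first payment at period 26.
Periodic rate r = 0.054/2 per half-year; n is counted in half-years.
The ordinary-annuity PV formula values the stream one period before the first payment (period 25); discount that back 25 periods:
PV₀ = 43,889 × [1 − (1+r)^−24] / r × (1+r)^−25 = ¥394,490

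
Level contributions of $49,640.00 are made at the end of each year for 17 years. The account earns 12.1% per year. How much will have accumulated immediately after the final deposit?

$2,449,592.60

This is an ordinary annuity: 17 deposits of $49,640.00 at the end of each year.
Periodic rate r = 0.121 per year.
FV = PMT × [((1+r)^n − 1)/r] = 49,640 × [(1+r)^17 − 1] / r = $2,449,592.60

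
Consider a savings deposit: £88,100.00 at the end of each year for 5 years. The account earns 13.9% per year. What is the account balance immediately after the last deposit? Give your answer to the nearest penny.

This is an ordinary annuity: 5 deposits of £88,100.00 at the end of each year.
Periodic rate r = 0.139 per year.
FV = PMT × [((1+r)^n − 1)/r] = 88,100 × [(1+r)^5 − 1] / r = £581,196.70

£581,196.70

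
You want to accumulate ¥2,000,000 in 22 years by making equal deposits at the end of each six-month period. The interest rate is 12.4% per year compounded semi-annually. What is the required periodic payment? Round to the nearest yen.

Level ordinary annuity; solve FV = PMT × [((1+r)^n − 1)/r] for PMT.
Periodic rate r = 0.124/2 per half-year; n is counted in half-years.
With n = 44: PMT = 2,000,000 / ([((1+r)^n − 1)/r]) = ¥9,460

¥9,460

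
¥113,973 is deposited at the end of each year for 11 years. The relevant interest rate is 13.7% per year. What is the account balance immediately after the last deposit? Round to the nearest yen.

¥2,583,519

This is an ordinary annuity: 11 deposits of ¥113,973 at the end of each year.
Periodic rate r = 0.137 per year.
FV = PMT × [((1+r)^n − 1)/r] = 113,973 × [(1+r)^11 − 1] / r = ¥2,583,519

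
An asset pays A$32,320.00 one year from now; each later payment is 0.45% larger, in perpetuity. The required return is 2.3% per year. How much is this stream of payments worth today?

Periodic rate r = 0.023 per year.
Growing perpetuity (Gordon): PV = PMT₁ / (r − g) = 32,320 / (r − 0.0045) = A$1,747,027.03.

A$1,747,027.03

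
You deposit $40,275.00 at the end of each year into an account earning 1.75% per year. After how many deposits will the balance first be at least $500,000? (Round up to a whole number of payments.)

Periodic rate r = 0.0175 per year.
Ordinary annuity FV: 500,000 = 40,275 × [((1+r)^n − 1)/r].
(1+r)^n = 1 + 500,000 × r / 40,275, so n = ln(1 + 500,000·r/40,275) / ln(1+r) = 11.33.
Round up to a whole number of payments: n = 12.

12 payments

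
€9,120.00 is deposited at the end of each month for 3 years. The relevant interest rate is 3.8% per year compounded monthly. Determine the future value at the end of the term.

€347,184.79

This is an ordinary annuity: 36 deposits of €9,120.00 at the end of each month.
Periodic rate r = 0.038/12 per month; n is counted in months.
FV = PMT × [((1+r)^n − 1)/r] = 9,120 × [(1+r)^36 − 1] / r = €347,184.79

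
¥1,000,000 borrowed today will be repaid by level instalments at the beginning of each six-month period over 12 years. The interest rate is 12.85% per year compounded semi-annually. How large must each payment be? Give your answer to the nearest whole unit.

¥77,834

Level annuity due; solve PV = PMT × [(1 − (1+r)^−n)/r] × (1+r) for PMT.
Periodic rate r = 0.1285/2 per half-year; n is counted in half-years.
With n = 24: PMT = 1,000,000 / ([(1 − (1+r)^−n)/r] × (1+r)) = ¥77,834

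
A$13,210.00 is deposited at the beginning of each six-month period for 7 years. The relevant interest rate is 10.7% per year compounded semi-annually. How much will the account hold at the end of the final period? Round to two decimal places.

This is an annuity due: 14 deposits of A$13,210.00 at the beginning of each six-month period.
Periodic rate r = 0.107/2 per half-year; n is counted in half-years.
FV = PMT × [((1+r)^n − 1)/r] × (1+r) = 13,210 × [(1+r)^14 − 1] / r × (1+r) = A$279,468.14

A$279,468.14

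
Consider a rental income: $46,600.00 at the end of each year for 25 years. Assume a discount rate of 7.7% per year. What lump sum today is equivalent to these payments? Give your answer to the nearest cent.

$510,461.52

This is an ordinary annuity: 25 payments of $46,600.00 at the end of each year.
Periodic rate r = 0.077 per year.
PV = PMT × [(1 − (1+r)^−n)/r] = 46,600 × [1 − (1+r)^−25] / r = $510,461.52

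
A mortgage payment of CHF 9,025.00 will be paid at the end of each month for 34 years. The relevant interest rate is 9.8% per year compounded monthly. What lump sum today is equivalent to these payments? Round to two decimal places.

CHF 1,065,088.22

This is an ordinary annuity: 408 payments of CHF 9,025.00 at the end of each month.
Periodic rate r = 0.098/12 per month; n is counted in months.
PV = PMT × [(1 − (1+r)^−n)/r] = 9,025 × [1 − (1+r)^−408] / r = CHF 1,065,088.22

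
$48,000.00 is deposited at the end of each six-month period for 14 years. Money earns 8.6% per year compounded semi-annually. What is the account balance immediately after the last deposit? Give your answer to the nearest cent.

This is an ordinary annuity: 28 deposits of $48,000.00 at the end of each six-month period.
Periodic rate r = 0.086/2 per half-year; n is counted in half-years.
FV = PMT × [((1+r)^n − 1)/r] = 48,000 × [(1+r)^28 − 1] / r = $2,512,273.49

$2,512,273.49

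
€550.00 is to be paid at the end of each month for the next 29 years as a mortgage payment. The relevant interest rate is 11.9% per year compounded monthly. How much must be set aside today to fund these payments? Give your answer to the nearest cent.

This is an ordinary annuity: 348 payments of €550.00 at the end of each month.
Periodic rate r = 0.119/12 per month; n is counted in months.
PV = PMT × [(1 − (1+r)^−n)/r] = 550 × [1 − (1+r)^−348] / r = €53,673.11

€53,673.11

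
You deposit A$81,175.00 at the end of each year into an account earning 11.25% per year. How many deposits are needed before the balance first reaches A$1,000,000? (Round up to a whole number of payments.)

Periodic rate r = 0.1125 per year.
Ordinary annuity FV: 1,000,000 = 81,175 × [((1+r)^n − 1)/r].
(1+r)^n = 1 + 1,000,000 × r / 81,175, so n = ln(1 + 1,000,000·r/81,175) / ln(1+r) = 8.16.
Round up to a whole number of payments: n = 9.

9 payments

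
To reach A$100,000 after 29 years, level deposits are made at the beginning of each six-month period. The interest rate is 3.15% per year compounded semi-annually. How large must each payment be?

A$1,050.99

Level annuity due; solve FV = PMT × [((1+r)^n − 1)/r] × (1+r) for PMT.
Periodic rate r = 0.0315/2 per half-year; n is counted in half-years.
With n = 58: PMT = 100,000 / ([((1+r)^n − 1)/r] × (1+r)) = A$1,050.99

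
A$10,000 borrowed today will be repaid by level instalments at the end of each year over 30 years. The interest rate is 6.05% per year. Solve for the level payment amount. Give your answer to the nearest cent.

A$730.38

Level ordinary annuity; solve PV = PMT × [(1 − (1+r)^−n)/r] for PMT.
Periodic rate r = 0.0605 per year.
With n = 30: PMT = 10,000 / ([(1 − (1+r)^−n)/r]) = A$730.38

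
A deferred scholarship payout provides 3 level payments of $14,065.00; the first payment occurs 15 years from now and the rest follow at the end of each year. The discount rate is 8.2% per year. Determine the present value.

Ordinary annuity of 3 payments, first payment at period 15.
Periodic rate r = 0.082 per year.
The ordinary-annuity PV formula values the stream one period before the first payment (period 14); discount that back 14 periods:
PV₀ = 14,065 × [1 − (1+r)^−3] / r × (1+r)^−14 = $11,981.84

$11,981.84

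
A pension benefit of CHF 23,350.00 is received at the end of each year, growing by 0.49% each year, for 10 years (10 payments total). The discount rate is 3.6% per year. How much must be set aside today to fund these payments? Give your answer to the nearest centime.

Periodic rate r = 0.036 per year.
Growing ordinary annuity: PV = PMT₁ × [1 − ((1+g)/(1+r))^n] / (r − g) = 23,350 × [1 − ((1+0.0049)/(1+r))^10] / (r − 0.0049) = CHF 197,253.16.

CHF 197,253.16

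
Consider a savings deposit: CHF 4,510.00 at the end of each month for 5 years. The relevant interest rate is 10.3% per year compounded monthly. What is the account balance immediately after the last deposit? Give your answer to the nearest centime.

This is an ordinary annuity: 60 deposits of CHF 4,510.00 at the end of each month.
Periodic rate r = 0.103/12 per month; n is counted in months.
FV = PMT × [((1+r)^n − 1)/r] = 4,510 × [(1+r)^60 − 1] / r = CHF 352,024.06

CHF 352,024.06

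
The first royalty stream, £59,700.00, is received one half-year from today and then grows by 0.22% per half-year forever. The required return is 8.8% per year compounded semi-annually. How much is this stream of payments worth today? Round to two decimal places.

Periodic rate r = 0.088/2 per half-year.
Growing perpetuity (Gordon): PV = PMT₁ / (r − g) = 59,700 / (r − 0.0022) = £1,428,229.67.

£1,428,229.67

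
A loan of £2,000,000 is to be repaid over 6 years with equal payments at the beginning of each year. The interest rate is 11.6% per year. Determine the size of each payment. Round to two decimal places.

£430,961.58

Level annuity due; solve PV = PMT × [(1 − (1+r)^−n)/r] × (1+r) for PMT.
Periodic rate r = 0.116 per year.
With n = 6: PMT = 2,000,000 / ([(1 − (1+r)^−n)/r] × (1+r)) = £430,961.58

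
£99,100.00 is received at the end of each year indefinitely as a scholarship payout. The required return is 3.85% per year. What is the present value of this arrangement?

£2,574,025.97

Periodic rate r = 0.0385 per year.
Level perpetuity: PV = PMT / r = 99,100 / (0.0385) = £2,574,025.97.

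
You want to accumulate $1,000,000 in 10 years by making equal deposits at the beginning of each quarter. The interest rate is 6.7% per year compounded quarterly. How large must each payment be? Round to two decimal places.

Level annuity due; solve FV = PMT × [((1+r)^n − 1)/r] × (1+r) for PMT.
Periodic rate r = 0.067/4 per quarter; n is counted in quarters.
With n = 40: PMT = 1,000,000 / ([((1+r)^n − 1)/r] × (1+r)) = $17,462.02

$17,462.02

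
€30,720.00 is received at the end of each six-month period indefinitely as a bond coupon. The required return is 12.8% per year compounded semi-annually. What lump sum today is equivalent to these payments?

Periodic rate r = 0.128/2 per half-year.
Level perpetuity: PV = PMT / r = 30,720 / (0.128/2) = €480,000.00.

€480,000.00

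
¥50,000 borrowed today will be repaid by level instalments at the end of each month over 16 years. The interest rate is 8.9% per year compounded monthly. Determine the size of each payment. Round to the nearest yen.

¥489

Level ordinary annuity; solve PV = PMT × [(1 − (1+r)^−n)/r] for PMT.
Periodic rate r = 0.089/12 per month; n is counted in months.
With n = 192: PMT = 50,000 / ([(1 − (1+r)^−n)/r]) = ¥489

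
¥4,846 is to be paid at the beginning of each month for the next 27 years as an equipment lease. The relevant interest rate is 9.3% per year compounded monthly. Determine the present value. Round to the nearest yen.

¥578,480

This is an annuity due: 324 payments of ¥4,846 at the beginning of each month.
Periodic rate r = 0.093/12 per month; n is counted in months.
PV = PMT × [(1 − (1+r)^−n)/r] × (1+r) = 4,846 × [1 − (1+r)^−324] / r × (1+r) = ¥578,480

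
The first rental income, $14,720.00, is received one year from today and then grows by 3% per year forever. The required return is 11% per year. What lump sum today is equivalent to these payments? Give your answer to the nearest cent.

$184,000.00

Periodic rate r = 0.11 per year.
Growing perpetuity (Gordon): PV = PMT₁ / (r − g) = 14,720 / (r − 0.03) = $184,000.00.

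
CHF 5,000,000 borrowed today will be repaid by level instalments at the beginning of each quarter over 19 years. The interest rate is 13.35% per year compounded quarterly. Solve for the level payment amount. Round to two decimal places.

CHF 176,003.79

Level annuity due; solve PV = PMT × [(1 − (1+r)^−n)/r] × (1+r) for PMT.
Periodic rate r = 0.1335/4 per quarter; n is counted in quarters.
With n = 76: PMT = 5,000,000 / ([(1 − (1+r)^−n)/r] × (1+r)) = CHF 176,003.79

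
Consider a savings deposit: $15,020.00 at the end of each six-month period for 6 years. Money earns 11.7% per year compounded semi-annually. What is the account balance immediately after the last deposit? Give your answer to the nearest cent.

$251,178.51

This is an ordinary annuity: 12 deposits of $15,020.00 at the end of each six-month period.
Periodic rate r = 0.117/2 per half-year; n is counted in half-years.
FV = PMT × [((1+r)^n − 1)/r] = 15,020 × [(1+r)^12 − 1] / r = $251,178.51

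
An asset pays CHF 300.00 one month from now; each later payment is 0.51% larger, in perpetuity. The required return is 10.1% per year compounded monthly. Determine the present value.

CHF 90,452.26

Periodic rate r = 0.101/12 per month.
Growing perpetuity (Gordon): PV = PMT₁ / (r − g) = 300 / (r − 0.0051) = CHF 90,452.26.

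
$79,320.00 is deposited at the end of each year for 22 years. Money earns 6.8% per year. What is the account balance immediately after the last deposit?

This is an ordinary annuity: 22 deposits of $79,320.00 at the end of each year.
Periodic rate r = 0.068 per year.
FV = PMT × [((1+r)^n − 1)/r] = 79,320 × [(1+r)^22 − 1] / r = $3,793,068.90

$3,793,068.90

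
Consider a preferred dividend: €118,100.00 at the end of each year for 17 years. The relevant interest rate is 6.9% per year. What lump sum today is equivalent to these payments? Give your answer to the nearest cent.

This is an ordinary annuity: 17 payments of €118,100.00 at the end of each year.
Periodic rate r = 0.069 per year.
PV = PMT × [(1 − (1+r)^−n)/r] = 118,100 × [1 − (1+r)^−17] / r = €1,161,065.69

€1,161,065.69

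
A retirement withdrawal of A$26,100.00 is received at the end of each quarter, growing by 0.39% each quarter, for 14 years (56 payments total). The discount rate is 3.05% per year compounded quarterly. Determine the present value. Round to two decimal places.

A$1,312,424.39

Periodic rate r = 0.0305/4 per quarter; n is counted in quarters.
Growing ordinary annuity: PV = PMT₁ × [1 − ((1+g)/(1+r))^n] / (r − g) = 26,100 × [1 − ((1+0.0039)/(1+r))^56] / (r − 0.0039) = A$1,312,424.39.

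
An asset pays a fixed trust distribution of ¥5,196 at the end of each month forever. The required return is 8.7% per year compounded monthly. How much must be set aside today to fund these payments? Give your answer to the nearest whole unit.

¥716,690

Periodic rate r = 0.087/12 per month.
Level perpetuity: PV = PMT / r = 5,196 / (0.087/12) = ¥716,690.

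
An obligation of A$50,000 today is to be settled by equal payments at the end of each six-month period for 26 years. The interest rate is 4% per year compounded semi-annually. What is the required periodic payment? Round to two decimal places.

Level ordinary annuity; solve PV = PMT × [(1 − (1+r)^−n)/r] for PMT.
Periodic rate r = 0.04/2 per half-year; n is counted in half-years.
With n = 52: PMT = 50,000 / ([(1 − (1+r)^−n)/r]) = A$1,555.45

A$1,555.45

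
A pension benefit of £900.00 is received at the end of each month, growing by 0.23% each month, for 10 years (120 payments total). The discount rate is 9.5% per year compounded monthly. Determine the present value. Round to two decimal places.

£78,289.78

Periodic rate r = 0.095/12 per month; n is counted in months.
Growing ordinary annuity: PV = PMT₁ × [1 − ((1+g)/(1+r))^n] / (r − g) = 900 × [1 − ((1+0.0023)/(1+r))^120] / (r − 0.0023) = £78,289.78.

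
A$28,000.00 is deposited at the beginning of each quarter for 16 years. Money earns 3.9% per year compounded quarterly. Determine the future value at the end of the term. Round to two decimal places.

This is an annuity due: 64 deposits of A$28,000.00 at the beginning of each quarter.
Periodic rate r = 0.039/4 per quarter; n is counted in quarters.
FV = PMT × [((1+r)^n − 1)/r] × (1+r) = 28,000 × [(1+r)^64 − 1] / r × (1+r) = A$2,495,987.63

A$2,495,987.63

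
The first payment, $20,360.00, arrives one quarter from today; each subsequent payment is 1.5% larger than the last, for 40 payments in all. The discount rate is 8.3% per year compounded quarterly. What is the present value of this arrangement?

$716,145.21

Periodic rate r = 0.083/4 per quarter; n is counted in quarters.
Growing ordinary annuity: PV = PMT₁ × [1 − ((1+g)/(1+r))^n] / (r − g) = 20,360 × [1 − ((1+0.015)/(1+r))^40] / (r − 0.015) = $716,145.21.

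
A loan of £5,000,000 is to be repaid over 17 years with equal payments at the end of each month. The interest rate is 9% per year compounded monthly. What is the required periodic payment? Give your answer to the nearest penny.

£47,940.20

Level ordinary annuity; solve PV = PMT × [(1 − (1+r)^−n)/r] for PMT.
Periodic rate r = 0.09/12 per month; n is counted in months.
With n = 204: PMT = 5,000,000 / ([(1 − (1+r)^−n)/r]) = £47,940.20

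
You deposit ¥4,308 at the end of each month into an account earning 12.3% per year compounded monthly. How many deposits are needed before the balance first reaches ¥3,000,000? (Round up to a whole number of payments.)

Periodic rate r = 0.123/12 per month; n is counted in months.
Ordinary annuity FV: 3,000,000 = 4,308 × [((1+r)^n − 1)/r].
(1+r)^n = 1 + 3,000,000 × r / 4,308, so n = ln(1 + 3,000,000·r/4,308) / ln(1+r) = 205.59.
Round up to a whole number of payments: n = 206.

206 payments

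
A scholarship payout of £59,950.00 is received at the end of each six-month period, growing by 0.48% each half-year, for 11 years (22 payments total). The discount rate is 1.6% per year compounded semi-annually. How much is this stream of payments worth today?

Periodic rate r = 0.016/2 per half-year; n is counted in half-years.
Growing ordinary annuity: PV = PMT₁ × [1 − ((1+g)/(1+r))^n] / (r − g) = 59,950 × [1 − ((1+0.0048)/(1+r))^22] / (r − 0.0048) = £1,265,727.42.

£1,265,727.42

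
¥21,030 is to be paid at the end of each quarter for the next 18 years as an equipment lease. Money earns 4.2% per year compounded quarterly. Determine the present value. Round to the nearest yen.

This is an ordinary annuity: 72 payments of ¥21,030 at the end of each quarter.
Periodic rate r = 0.042/4 per quarter; n is counted in quarters.
PV = PMT × [(1 − (1+r)^−n)/r] = 21,030 × [1 − (1+r)^−72] / r = ¥1,058,720

¥1,058,720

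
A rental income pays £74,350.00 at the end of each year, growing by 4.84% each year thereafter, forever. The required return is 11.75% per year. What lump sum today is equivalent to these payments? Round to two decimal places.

Periodic rate r = 0.1175 per year.
Growing perpetuity (Gordon): PV = PMT₁ / (r − g) = 74,350 / (r − 0.0484) = £1,075,976.85.

£1,075,976.85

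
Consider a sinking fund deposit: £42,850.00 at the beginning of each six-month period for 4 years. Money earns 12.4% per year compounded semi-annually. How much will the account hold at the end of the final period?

This is an annuity due: 8 deposits of £42,850.00 at the beginning of each six-month period.
Periodic rate r = 0.124/2 per half-year; n is counted in half-years.
FV = PMT × [((1+r)^n − 1)/r] × (1+r) = 42,850 × [(1+r)^8 − 1] / r × (1+r) = £453,647.22

£453,647.22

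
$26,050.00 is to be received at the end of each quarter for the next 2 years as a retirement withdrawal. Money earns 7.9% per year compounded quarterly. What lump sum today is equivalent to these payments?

$191,034.57

This is an ordinary annuity: 8 payments of $26,050.00 at the end of each quarter.
Periodic rate r = 0.079/4 per quarter; n is counted in quarters.
PV = PMT × [(1 − (1+r)^−n)/r] = 26,050 × [1 − (1+r)^−8] / r = $191,034.57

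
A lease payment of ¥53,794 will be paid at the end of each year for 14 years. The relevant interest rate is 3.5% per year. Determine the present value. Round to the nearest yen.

¥587,458

This is an ordinary annuity: 14 payments of ¥53,794 at the end of each year.
Periodic rate r = 0.035 per year.
PV = PMT × [(1 − (1+r)^−n)/r] = 53,794 × [1 − (1+r)^−14] / r = ¥587,458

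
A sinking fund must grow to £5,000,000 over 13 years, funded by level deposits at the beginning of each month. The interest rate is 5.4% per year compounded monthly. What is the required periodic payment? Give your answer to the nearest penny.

£22,076.68

Level annuity due; solve FV = PMT × [((1+r)^n − 1)/r] × (1+r) for PMT.
Periodic rate r = 0.054/12 per month; n is counted in months.
With n = 156: PMT = 5,000,000 / ([((1+r)^n − 1)/r] × (1+r)) = £22,076.68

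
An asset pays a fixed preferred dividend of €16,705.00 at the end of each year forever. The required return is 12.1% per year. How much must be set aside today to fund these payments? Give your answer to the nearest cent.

Periodic rate r = 0.121 per year.
Level perpetuity: PV = PMT / r = 16,705 / (0.121) = €138,057.85.

€138,057.85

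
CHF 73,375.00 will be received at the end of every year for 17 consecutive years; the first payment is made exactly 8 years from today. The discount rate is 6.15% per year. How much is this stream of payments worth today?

Ordinary annuity of 17 payments, first payment at period 8.
Periodic rate r = 0.0615 per year.
The ordinary-annuity PV formula values the stream one period before the first payment (period 7); discount that back 7 periods:
PV₀ = 73,375 × [1 − (1+r)^−17] / r × (1+r)^−7 = CHF 500,822.25

CHF 500,822.25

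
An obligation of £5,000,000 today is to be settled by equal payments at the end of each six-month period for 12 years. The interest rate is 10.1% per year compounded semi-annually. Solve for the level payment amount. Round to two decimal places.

Level ordinary annuity; solve PV = PMT × [(1 − (1+r)^−n)/r] for PMT.
Periodic rate r = 0.101/2 per half-year; n is counted in half-years.
With n = 24: PMT = 5,000,000 / ([(1 − (1+r)^−n)/r]) = £364,118.95

£364,118.95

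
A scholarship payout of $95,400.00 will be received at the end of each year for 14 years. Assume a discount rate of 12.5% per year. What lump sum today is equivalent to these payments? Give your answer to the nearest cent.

This is an ordinary annuity: 14 payments of $95,400.00 at the end of each year.
Periodic rate r = 0.125 per year.
PV = PMT × [(1 − (1+r)^−n)/r] = 95,400 × [1 − (1+r)^−14] / r = $616,475.36

$616,475.36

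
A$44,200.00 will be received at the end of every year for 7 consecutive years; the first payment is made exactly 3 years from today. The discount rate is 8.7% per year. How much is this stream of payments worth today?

Ordinary annuity of 7 payments, first payment at period 3.
Periodic rate r = 0.087 per year.
The ordinary-annuity PV formula values the stream one period before the first payment (period 2); discount that back 2 periods:
PV₀ = 44,200 × [1 − (1+r)^−7] / r × (1+r)^−2 = A$190,182.37

A$190,182.37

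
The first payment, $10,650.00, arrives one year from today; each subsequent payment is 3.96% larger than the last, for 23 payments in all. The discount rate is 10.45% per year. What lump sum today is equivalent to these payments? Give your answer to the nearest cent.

$123,340.17

Periodic rate r = 0.1045 per year.
Growing ordinary annuity: PV = PMT₁ × [1 − ((1+g)/(1+r))^n] / (r − g) = 10,650 × [1 − ((1+0.0396)/(1+r))^23] / (r − 0.0396) = $123,340.17.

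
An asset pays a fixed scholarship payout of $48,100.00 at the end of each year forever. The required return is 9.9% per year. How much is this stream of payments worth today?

Periodic rate r = 0.099 per year.
Level perpetuity: PV = PMT / r = 48,100 / (0.099) = $485,858.59.

$485,858.59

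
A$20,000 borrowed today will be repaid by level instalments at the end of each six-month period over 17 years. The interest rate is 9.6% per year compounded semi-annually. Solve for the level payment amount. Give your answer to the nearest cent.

A$1,204.67

Level ordinary annuity; solve PV = PMT × [(1 − (1+r)^−n)/r] for PMT.
Periodic rate r = 0.096/2 per half-year; n is counted in half-years.
With n = 34: PMT = 20,000 / ([(1 − (1+r)^−n)/r]) = A$1,204.67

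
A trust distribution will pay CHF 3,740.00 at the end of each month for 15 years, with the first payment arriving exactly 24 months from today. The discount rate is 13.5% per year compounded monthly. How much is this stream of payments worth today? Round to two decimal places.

Ordinary annuity of 180 payments, first payment at period 24.
Periodic rate r = 0.135/12 per month; n is counted in months.
The ordinary-annuity PV formula values the stream one period before the first payment (period 23); discount that back 23 periods:
PV₀ = 3,740 × [1 − (1+r)^−180] / r × (1+r)^−23 = CHF 222,712.22

CHF 222,712.22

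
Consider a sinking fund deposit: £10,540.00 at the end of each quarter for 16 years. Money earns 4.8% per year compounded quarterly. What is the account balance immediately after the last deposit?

£1,006,236.20

This is an ordinary annuity: 64 deposits of £10,540.00 at the end of each quarter.
Periodic rate r = 0.048/4 per quarter; n is counted in quarters.
FV = PMT × [((1+r)^n − 1)/r] = 10,540 × [(1+r)^64 − 1] / r = £1,006,236.20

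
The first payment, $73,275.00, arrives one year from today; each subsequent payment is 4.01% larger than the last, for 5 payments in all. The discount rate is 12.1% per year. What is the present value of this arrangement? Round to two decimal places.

$282,939.06

Periodic rate r = 0.121 per year.
Growing ordinary annuity: PV = PMT₁ × [1 − ((1+g)/(1+r))^n] / (r − g) = 73,275 × [1 − ((1+0.0401)/(1+r))^5] / (r − 0.0401) = $282,939.06.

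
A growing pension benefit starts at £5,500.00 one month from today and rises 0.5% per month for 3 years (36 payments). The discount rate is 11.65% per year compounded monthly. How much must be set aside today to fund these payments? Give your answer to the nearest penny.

Periodic rate r = 0.1165/12 per month; n is counted in months.
Growing ordinary annuity: PV = PMT₁ × [1 − ((1+g)/(1+r))^n] / (r − g) = 5,500 × [1 − ((1+0.005)/(1+r))^36] / (r − 0.005) = £180,908.17.

£180,908.17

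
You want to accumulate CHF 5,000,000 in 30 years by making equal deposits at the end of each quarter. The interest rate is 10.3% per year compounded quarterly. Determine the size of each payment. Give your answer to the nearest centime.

Level ordinary annuity; solve FV = PMT × [((1+r)^n − 1)/r] for PMT.
Periodic rate r = 0.103/4 per quarter; n is counted in quarters.
With n = 120: PMT = 5,000,000 / ([((1+r)^n − 1)/r]) = CHF 6,394.63

CHF 6,394.63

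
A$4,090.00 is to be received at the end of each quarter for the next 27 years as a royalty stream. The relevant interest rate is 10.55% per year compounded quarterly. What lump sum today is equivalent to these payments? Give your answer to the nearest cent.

This is an ordinary annuity: 108 payments of A$4,090.00 at the end of each quarter.
Periodic rate r = 0.1055/4 per quarter; n is counted in quarters.
PV = PMT × [(1 − (1+r)^−n)/r] = 4,090 × [1 − (1+r)^−108] / r = A$145,749.80

A$145,749.80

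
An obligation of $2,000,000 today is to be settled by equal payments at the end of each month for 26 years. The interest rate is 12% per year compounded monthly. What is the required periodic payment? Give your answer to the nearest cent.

$20,939.05

Level ordinary annuity; solve PV = PMT × [(1 − (1+r)^−n)/r] for PMT.
Periodic rate r = 0.12/12 per month; n is counted in months.
With n = 312: PMT = 2,000,000 / ([(1 − (1+r)^−n)/r]) = $20,939.05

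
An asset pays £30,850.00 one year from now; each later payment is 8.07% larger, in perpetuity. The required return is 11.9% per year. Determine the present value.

Periodic rate r = 0.119 per year.
Growing perpetuity (Gordon): PV = PMT₁ / (r − g) = 30,850 / (r − 0.0807) = £805,483.03.

£805,483.03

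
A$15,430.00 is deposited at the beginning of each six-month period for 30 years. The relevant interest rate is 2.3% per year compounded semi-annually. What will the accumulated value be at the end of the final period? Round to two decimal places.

This is an annuity due: 60 deposits of A$15,430.00 at the beginning of each six-month period.
Periodic rate r = 0.023/2 per half-year; n is counted in half-years.
FV = PMT × [((1+r)^n − 1)/r] × (1+r) = 15,430 × [(1+r)^60 − 1] / r × (1+r) = A$1,338,007.29

A$1,338,007.29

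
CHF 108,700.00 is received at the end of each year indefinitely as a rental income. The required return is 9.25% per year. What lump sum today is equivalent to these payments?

CHF 1,175,135.14

Periodic rate r = 0.0925 per year.
Level perpetuity: PV = PMT / r = 108,700 / (0.0925) = CHF 1,175,135.14.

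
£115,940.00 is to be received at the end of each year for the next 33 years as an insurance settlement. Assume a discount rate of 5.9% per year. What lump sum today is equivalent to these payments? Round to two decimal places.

£1,668,728.15

This is an ordinary annuity: 33 payments of £115,940.00 at the end of each year.
Periodic rate r = 0.059 per year.
PV = PMT × [(1 − (1+r)^−n)/r] = 115,940 × [1 − (1+r)^−33] / r = £1,668,728.15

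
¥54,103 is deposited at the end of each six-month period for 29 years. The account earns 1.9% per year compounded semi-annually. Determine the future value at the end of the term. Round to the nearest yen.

This is an ordinary annuity: 58 deposits of ¥54,103 at the end of each six-month period.
Periodic rate r = 0.019/2 per half-year; n is counted in half-years.
FV = PMT × [((1+r)^n − 1)/r] = 54,103 × [(1+r)^58 − 1] / r = ¥4,160,126

¥4,160,126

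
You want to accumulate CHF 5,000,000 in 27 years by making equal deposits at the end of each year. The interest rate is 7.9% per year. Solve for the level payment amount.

Level ordinary annuity; solve FV = PMT × [((1+r)^n − 1)/r] for PMT.
Periodic rate r = 0.079 per year.
With n = 27: PMT = 5,000,000 / ([((1+r)^n − 1)/r]) = CHF 58,167.40

CHF 58,167.40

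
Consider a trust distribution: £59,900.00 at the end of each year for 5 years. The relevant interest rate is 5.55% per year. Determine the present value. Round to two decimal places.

This is an ordinary annuity: 5 payments of £59,900.00 at the end of each year.
Periodic rate r = 0.0555 per year.
PV = PMT × [(1 − (1+r)^−n)/r] = 59,900 × [1 − (1+r)^−5] / r = £255,439.70

£255,439.70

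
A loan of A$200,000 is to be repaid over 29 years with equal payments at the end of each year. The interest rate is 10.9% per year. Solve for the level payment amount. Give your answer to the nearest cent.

A$22,941.86

Level ordinary annuity; solve PV = PMT × [(1 − (1+r)^−n)/r] for PMT.
Periodic rate r = 0.109 per year.
With n = 29: PMT = 200,000 / ([(1 − (1+r)^−n)/r]) = A$22,941.86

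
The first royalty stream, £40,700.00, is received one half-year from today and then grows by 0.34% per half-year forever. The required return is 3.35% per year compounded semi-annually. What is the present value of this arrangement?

Periodic rate r = 0.0335/2 per half-year.
Growing perpetuity (Gordon): PV = PMT₁ / (r − g) = 40,700 / (r − 0.0034) = £3,048,689.14.

£3,048,689.14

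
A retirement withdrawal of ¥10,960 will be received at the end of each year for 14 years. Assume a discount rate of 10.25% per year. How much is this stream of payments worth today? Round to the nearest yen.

¥79,650

This is an ordinary annuity: 14 payments of ¥10,960 at the end of each year.
Periodic rate r = 0.1025 per year.
PV = PMT × [(1 − (1+r)^−n)/r] = 10,960 × [1 − (1+r)^−14] / r = ¥79,650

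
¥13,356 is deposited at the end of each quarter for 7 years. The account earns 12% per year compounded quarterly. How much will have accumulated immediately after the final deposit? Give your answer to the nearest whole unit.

¥573,385

This is an ordinary annuity: 28 deposits of ¥13,356 at the end of each quarter.
Periodic rate r = 0.12/4 per quarter; n is counted in quarters.
FV = PMT × [((1+r)^n − 1)/r] = 13,356 × [(1+r)^28 − 1] / r = ¥573,385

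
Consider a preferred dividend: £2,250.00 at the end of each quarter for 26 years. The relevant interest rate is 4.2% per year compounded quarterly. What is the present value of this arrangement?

£141,972.75

This is an ordinary annuity: 104 payments of £2,250.00 at the end of each quarter.
Periodic rate r = 0.042/4 per quarter; n is counted in quarters.
PV = PMT × [(1 − (1+r)^−n)/r] = 2,250 × [1 − (1+r)^−104] / r = £141,972.75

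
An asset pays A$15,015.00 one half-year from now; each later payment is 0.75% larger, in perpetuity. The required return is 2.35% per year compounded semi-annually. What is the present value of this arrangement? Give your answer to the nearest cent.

Periodic rate r = 0.0235/2 per half-year.
Growing perpetuity (Gordon): PV = PMT₁ / (r − g) = 15,015 / (r − 0.0075) = A$3,532,941.18.

A$3,532,941.18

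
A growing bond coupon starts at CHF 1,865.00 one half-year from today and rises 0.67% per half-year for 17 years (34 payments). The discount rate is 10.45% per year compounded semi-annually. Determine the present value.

CHF 31,850.14

Periodic rate r = 0.1045/2 per half-year; n is counted in half-years.
Growing ordinary annuity: PV = PMT₁ × [1 − ((1+g)/(1+r))^n] / (r − g) = 1,865 × [1 − ((1+0.0067)/(1+r))^34] / (r − 0.0067) = CHF 31,850.14.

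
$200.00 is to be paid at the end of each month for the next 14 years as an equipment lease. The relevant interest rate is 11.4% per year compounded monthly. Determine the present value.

This is an ordinary annuity: 168 payments of $200.00 at the end of each month.
Periodic rate r = 0.114/12 per month; n is counted in months.
PV = PMT × [(1 − (1+r)^−n)/r] = 200 × [1 − (1+r)^−168] / r = $16,752.87

$16,752.87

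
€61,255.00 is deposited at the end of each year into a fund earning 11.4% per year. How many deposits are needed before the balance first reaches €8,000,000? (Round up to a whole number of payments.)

26 payments

Periodic rate r = 0.114 per year.
Ordinary annuity FV: 8,000,000 = 61,255 × [((1+r)^n − 1)/r].
(1+r)^n = 1 + 8,000,000 × r / 61,255, so n = ln(1 + 8,000,000·r/61,255) / ln(1+r) = 25.62.
Round up to a whole number of payments: n = 26.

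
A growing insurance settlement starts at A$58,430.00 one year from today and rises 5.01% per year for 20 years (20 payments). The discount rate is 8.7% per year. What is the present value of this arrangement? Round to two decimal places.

Periodic rate r = 0.087 per year.
Growing ordinary annuity: PV = PMT₁ × [1 − ((1+g)/(1+r))^n] / (r − g) = 58,430 × [1 − ((1+0.0501)/(1+r))^20] / (r − 0.0501) = A$789,813.74.

A$789,813.74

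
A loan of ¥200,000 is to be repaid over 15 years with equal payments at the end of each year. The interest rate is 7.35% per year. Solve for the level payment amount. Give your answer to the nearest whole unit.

Level ordinary annuity; solve PV = PMT × [(1 − (1+r)^−n)/r] for PMT.
Periodic rate r = 0.0735 per year.
With n = 15: PMT = 200,000 / ([(1 − (1+r)^−n)/r]) = ¥22,447

¥22,447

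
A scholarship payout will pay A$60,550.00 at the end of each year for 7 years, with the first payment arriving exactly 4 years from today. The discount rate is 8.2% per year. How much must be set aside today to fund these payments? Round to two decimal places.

Ordinary annuity of 7 payments, first payment at period 4.
Periodic rate r = 0.082 per year.
The ordinary-annuity PV formula values the stream one period before the first payment (period 3); discount that back 3 periods:
PV₀ = 60,550 × [1 − (1+r)^−7] / r × (1+r)^−3 = A$247,173.81

A$247,173.81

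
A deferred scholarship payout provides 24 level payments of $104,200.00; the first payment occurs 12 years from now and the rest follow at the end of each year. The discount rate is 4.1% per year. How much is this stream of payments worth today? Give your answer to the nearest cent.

$1,010,782.95

Ordinary annuity of 24 payments, first payment at period 12.
Periodic rate r = 0.041 per year.
The ordinary-annuity PV formula values the stream one period before the first payment (period 11); discount that back 11 periods:
PV₀ = 104,200 × [1 − (1+r)^−24] / r × (1+r)^−11 = $1,010,782.95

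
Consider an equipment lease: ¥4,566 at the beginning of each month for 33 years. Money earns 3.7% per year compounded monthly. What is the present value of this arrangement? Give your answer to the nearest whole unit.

¥1,046,501

This is an annuity due: 396 payments of ¥4,566 at the beginning of each month.
Periodic rate r = 0.037/12 per month; n is counted in months.
PV = PMT × [(1 − (1+r)^−n)/r] × (1+r) = 4,566 × [1 − (1+r)^−396] / r × (1+r) = ¥1,046,501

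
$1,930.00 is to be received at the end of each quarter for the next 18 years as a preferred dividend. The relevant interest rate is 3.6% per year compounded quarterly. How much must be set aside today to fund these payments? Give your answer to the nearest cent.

$101,944.88

This is an ordinary annuity: 72 payments of $1,930.00 at the end of each quarter.
Periodic rate r = 0.036/4 per quarter; n is counted in quarters.
PV = PMT × [(1 − (1+r)^−n)/r] = 1,930 × [1 − (1+r)^−72] / r = $101,944.88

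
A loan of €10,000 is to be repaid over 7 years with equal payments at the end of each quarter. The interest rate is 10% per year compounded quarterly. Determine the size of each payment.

€500.88

Level ordinary annuity; solve PV = PMT × [(1 − (1+r)^−n)/r] for PMT.
Periodic rate r = 0.1/4 per quarter; n is counted in quarters.
With n = 28: PMT = 10,000 / ([(1 − (1+r)^−n)/r]) = €500.88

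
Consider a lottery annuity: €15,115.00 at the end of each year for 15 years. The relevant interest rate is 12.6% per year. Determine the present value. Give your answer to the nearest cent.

€99,731.91

This is an ordinary annuity: 15 payments of €15,115.00 at the end of each year.
Periodic rate r = 0.126 per year.
PV = PMT × [(1 − (1+r)^−n)/r] = 15,115 × [1 − (1+r)^−15] / r = €99,731.91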